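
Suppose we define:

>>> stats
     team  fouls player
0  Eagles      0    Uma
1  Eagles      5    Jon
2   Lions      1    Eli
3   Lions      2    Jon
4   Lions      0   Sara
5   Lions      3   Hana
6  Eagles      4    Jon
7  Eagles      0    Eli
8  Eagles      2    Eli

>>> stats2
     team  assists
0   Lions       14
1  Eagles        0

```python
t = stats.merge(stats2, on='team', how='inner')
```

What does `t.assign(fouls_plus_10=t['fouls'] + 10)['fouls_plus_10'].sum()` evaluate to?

merge on 'team' (how='inner') → 9 rows:
     team  fouls player  assists
0  Eagles      0    Uma        0
1  Eagles      5    Jon        0
2   Lions      1    Eli       14
3   Lions      2    Jon       14
4   Lions      0   Sara       14
5   Lions      3   Hana       14
6  Eagles      4    Jon        0
7  Eagles      0    Eli        0
8  Eagles      2    Eli        0
add column fouls_plus_10 = t['fouls'] + 10:
     team  fouls player  assists  fouls_plus_10
0  Eagles      0    Uma        0             10
1  Eagles      5    Jon        0             15
2   Lions      1    Eli       14             11
3   Lions      2    Jon       14             12
4   Lions      0   Sara       14             10
5   Lions      3   Hana       14             13
6  Eagles      4    Jon        0             14
7  Eagles      0    Eli        0             10
8  Eagles      2    Eli        0             12
Reading off the sum of column 'fouls_plus_10', we get 107.

107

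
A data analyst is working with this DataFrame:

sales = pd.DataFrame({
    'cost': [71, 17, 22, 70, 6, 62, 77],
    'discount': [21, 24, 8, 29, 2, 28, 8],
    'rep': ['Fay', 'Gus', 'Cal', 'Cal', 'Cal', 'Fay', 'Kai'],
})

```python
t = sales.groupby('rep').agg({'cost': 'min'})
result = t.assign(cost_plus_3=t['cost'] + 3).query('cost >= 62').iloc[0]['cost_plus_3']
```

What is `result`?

65

group by rep, min of cost:
     cost
rep      
Cal     6
Fay    62
Gus    17
Kai    77
add column cost_plus_3 = t['cost'] + 3:
     cost  cost_plus_3
rep                   
Cal     6            9
Fay    62           65
Gus    17           20
Kai    77           80
filter rows where cost >= 62:
     cost  cost_plus_3
rep                   
Fay    62           65
Kai    77           80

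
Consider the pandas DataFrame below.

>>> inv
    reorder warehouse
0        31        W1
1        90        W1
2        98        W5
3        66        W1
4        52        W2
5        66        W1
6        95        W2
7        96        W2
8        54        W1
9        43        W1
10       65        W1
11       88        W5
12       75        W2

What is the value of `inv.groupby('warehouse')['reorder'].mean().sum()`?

231.785714286

group by warehouse, mean of reorder:
warehouse
W1    59.285714
W2    79.500000
W5    93.000000
Name: reorder, dtype: float64
So sum() = 231.785714286.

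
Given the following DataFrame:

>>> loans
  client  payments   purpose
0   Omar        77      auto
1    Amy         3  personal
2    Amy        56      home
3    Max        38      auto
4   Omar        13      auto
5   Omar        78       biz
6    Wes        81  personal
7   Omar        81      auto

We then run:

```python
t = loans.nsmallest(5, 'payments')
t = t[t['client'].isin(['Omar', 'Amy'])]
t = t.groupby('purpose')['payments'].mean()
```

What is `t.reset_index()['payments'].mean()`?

34.6666666667

take 5 rows with smallest payments:
  client  payments   purpose
1    Amy         3  personal
4   Omar        13      auto
3    Max        38      auto
2    Amy        56      home
0   Omar        77      auto
filter rows where client in ['Omar', 'Amy']:
  client  payments   purpose
1    Amy         3  personal
4   Omar        13      auto
2    Amy        56      home
0   Omar        77      auto
group by purpose, mean of payments:
purpose
auto        45.0
home        56.0
personal     3.0
Name: payments, dtype: float64
reset_index():
    purpose  payments
0      auto      45.0
1      home      56.0
2  personal       3.0
Finally, mean of column 'payments' = 34.6666666667.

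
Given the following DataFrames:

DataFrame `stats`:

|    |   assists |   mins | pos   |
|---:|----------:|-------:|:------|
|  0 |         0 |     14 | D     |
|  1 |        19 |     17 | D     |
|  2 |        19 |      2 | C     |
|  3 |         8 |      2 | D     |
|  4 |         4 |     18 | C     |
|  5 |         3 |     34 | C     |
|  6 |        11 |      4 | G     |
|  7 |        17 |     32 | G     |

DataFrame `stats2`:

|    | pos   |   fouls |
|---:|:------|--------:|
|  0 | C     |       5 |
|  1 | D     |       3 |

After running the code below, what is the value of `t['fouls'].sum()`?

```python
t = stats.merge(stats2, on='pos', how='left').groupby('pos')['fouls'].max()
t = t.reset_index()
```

merge on 'pos' (how='left') → 8 rows:
   assists  mins pos  fouls
0        0    14   D    3.0
1       19    17   D    3.0
2       19     2   C    5.0
3        8     2   D    3.0
4        4    18   C    5.0
5        3    34   C    5.0
6       11     4   G    NaN
7       17    32   G    NaN
group by pos, max of fouls:
pos
C    5.0
D    3.0
G    NaN
Name: fouls, dtype: float64
reset_index():
  pos  fouls
0   C    5.0
1   D    3.0
2   G    NaN
The sum of column 'fouls' is 8.0.

8.0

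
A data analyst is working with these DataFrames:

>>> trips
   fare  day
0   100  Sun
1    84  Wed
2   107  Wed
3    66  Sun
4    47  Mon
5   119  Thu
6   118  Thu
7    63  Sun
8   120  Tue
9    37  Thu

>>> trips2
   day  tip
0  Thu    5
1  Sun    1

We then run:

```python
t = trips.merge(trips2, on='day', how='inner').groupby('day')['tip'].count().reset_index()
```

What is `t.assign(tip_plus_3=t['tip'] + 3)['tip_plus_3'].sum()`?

12

merge on 'day' (how='inner') → 6 rows:
   fare  day  tip
0   100  Sun    1
1    66  Sun    1
2   119  Thu    5
3   118  Thu    5
4    63  Sun    1
5    37  Thu    5
group by day, count of tip:
day
Sun    3
Thu    3
Name: tip, dtype: int64
reset_index():
   day  tip
0  Sun    3
1  Thu    3
add column tip_plus_3 = t['tip'] + 3:
   day  tip  tip_plus_3
0  Sun    3           6
1  Thu    3           6
So sum() = 12.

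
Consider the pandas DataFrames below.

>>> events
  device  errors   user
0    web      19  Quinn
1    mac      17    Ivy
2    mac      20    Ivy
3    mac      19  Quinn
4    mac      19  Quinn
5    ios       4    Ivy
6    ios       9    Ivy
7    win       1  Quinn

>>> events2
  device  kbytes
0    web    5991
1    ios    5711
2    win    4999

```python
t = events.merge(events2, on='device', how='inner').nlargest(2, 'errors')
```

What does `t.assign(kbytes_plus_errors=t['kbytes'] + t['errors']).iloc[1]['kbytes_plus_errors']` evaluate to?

5720

merge on 'device' (how='inner') → 4 rows:
  device  errors   user  kbytes
0    web      19  Quinn    5991
1    ios       4    Ivy    5711
2    ios       9    Ivy    5711
3    win       1  Quinn    4999
take 2 rows with largest errors:
  device  errors   user  kbytes
0    web      19  Quinn    5991
2    ios       9    Ivy    5711
add column kbytes_plus_errors = t['kbytes'] + t['errors']:
  device  errors   user  kbytes  kbytes_plus_errors
0    web      19  Quinn    5991                6010
2    ios       9    Ivy    5711                5720
Taking the value at position 1, column 'kbytes_plus_errors' gives 5720.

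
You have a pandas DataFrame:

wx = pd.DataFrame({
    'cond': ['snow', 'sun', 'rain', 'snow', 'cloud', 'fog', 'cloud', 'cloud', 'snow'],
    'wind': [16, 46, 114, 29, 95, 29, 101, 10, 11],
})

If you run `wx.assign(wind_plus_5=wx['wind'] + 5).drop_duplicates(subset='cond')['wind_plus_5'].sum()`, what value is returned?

add column wind_plus_5 = wx['wind'] + 5:
    cond  wind  wind_plus_5
0   snow    16           21
1    sun    46           51
2   rain   114          119
3   snow    29           34
4  cloud    95          100
5    fog    29           34
6  cloud   101          106
7  cloud    10           15
8   snow    11           16
drop duplicate cond (keep=first):
    cond  wind  wind_plus_5
0   snow    16           21
1    sun    46           51
2   rain   114          119
4  cloud    95          100
5    fog    29           34
Finally, sum of column 'wind_plus_5' = 325.

325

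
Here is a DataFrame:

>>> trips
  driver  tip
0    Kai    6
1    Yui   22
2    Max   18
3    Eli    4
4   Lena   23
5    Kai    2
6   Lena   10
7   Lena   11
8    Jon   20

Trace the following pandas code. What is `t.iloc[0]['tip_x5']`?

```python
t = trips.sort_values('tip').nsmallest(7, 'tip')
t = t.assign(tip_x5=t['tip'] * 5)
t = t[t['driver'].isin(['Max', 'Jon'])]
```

90

sort by tip:
  driver  tip
5    Kai    2
3    Eli    4
0    Kai    6
6   Lena   10
7   Lena   11
2    Max   18
8    Jon   20
1    Yui   22
4   Lena   23
take 7 rows with smallest tip:
  driver  tip
5    Kai    2
3    Eli    4
0    Kai    6
6   Lena   10
7   Lena   11
2    Max   18
8    Jon   20
add column tip_x5 = t['tip'] * 5:
  driver  tip  tip_x5
5    Kai    2      10
3    Eli    4      20
0    Kai    6      30
6   Lena   10      50
7   Lena   11      55
2    Max   18      90
8    Jon   20     100
filter rows where driver in ['Max', 'Jon']:
  driver  tip  tip_x5
2    Max   18      90
8    Jon   20     100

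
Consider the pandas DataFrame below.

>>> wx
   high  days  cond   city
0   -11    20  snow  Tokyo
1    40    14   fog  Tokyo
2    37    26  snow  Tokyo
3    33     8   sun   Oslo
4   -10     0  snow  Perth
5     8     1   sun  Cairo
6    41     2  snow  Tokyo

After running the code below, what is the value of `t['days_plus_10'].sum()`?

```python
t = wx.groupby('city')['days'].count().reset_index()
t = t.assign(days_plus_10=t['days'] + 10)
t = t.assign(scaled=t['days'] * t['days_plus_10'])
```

47

group by city, count of days:
city
Cairo    1
Oslo     1
Perth    1
Tokyo    4
Name: days, dtype: int64
reset_index():
    city  days
0  Cairo     1
1   Oslo     1
2  Perth     1
3  Tokyo     4
add column days_plus_10 = t['days'] + 10:
    city  days  days_plus_10
0  Cairo     1            11
1   Oslo     1            11
2  Perth     1            11
3  Tokyo     4            14
add column scaled = t['days'] * t['days_plus_10']:
    city  days  days_plus_10  scaled
0  Cairo     1            11      11
1   Oslo     1            11      11
2  Perth     1            11      11
3  Tokyo     4            14      56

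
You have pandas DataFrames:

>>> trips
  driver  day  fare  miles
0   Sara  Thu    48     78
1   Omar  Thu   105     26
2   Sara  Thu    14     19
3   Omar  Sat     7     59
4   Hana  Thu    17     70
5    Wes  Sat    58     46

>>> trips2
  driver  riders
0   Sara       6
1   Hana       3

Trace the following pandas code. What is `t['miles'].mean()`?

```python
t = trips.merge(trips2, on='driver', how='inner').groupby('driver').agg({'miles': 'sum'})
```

83.5

merge on 'driver' (how='inner') → 3 rows:
  driver  day  fare  miles  riders
0   Sara  Thu    48     78       6
1   Sara  Thu    14     19       6
2   Hana  Thu    17     70       3
group by driver, sum of miles:
        miles
driver       
Hana       70
Sara       97
Reading off the mean of column 'miles', we get 83.5.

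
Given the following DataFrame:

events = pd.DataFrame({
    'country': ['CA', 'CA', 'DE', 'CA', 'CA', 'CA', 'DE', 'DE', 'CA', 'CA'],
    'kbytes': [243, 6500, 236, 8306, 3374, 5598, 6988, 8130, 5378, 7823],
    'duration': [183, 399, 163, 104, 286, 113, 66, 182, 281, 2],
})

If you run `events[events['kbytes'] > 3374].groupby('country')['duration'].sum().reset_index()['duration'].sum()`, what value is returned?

1147

filter rows where kbytes > 3374:
  country  kbytes  duration
1      CA    6500       399
3      CA    8306       104
5      CA    5598       113
6      DE    6988        66
7      DE    8130       182
8      CA    5378       281
9      CA    7823         2
group by country, sum of duration:
country
CA    899
DE    248
Name: duration, dtype: int64
reset_index():
  country  duration
0      CA       899
1      DE       248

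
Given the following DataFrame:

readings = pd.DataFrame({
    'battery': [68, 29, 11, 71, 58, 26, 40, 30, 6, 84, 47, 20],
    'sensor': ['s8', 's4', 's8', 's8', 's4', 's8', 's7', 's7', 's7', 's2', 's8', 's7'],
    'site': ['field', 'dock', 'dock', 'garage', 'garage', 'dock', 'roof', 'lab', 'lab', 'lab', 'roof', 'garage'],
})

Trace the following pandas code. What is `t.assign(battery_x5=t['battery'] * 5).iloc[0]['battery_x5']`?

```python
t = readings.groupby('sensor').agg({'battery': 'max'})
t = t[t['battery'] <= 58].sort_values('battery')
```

200

group by sensor, max of battery:
        battery
sensor         
s2           84
s4           58
s7           40
s8           71
filter rows where battery <= 58:
        battery
sensor         
s4           58
s7           40
sort by battery:
        battery
sensor         
s7           40
s4           58
add column battery_x5 = t['battery'] * 5:
        battery  battery_x5
sensor                     
s7           40         200
s4           58         290
Then the value at position 0, column 'battery_x5': 200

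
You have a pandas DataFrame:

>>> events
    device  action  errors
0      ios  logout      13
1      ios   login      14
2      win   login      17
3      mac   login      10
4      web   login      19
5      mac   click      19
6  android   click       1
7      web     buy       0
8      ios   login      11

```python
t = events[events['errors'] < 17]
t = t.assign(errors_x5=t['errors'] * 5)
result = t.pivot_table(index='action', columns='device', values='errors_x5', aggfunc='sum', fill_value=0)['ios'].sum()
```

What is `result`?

filter rows where errors < 17:
    device  action  errors
0      ios  logout      13
1      ios   login      14
3      mac   login      10
6  android   click       1
7      web     buy       0
8      ios   login      11
add column errors_x5 = t['errors'] * 5:
    device  action  errors  errors_x5
0      ios  logout      13         65
1      ios   login      14         70
3      mac   login      10         50
6  android   click       1          5
7      web     buy       0          0
8      ios   login      11         55
pivot: rows=action, cols=device, sum(errors_x5):
device  android  ios  mac  web
action                        
buy           0    0    0    0
click         5    0    0    0
login         0  125   50    0
logout        0   65    0    0
Then the sum of column 'ios': 190

190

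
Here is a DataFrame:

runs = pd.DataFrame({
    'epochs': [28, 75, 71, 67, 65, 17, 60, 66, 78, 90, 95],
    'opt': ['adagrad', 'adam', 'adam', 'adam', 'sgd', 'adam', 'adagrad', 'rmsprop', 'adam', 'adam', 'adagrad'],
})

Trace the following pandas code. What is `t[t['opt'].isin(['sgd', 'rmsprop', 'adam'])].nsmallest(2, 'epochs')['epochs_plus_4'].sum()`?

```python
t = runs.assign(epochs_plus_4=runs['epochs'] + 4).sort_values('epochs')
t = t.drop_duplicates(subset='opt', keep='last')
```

139

add column epochs_plus_4 = runs['epochs'] + 4:
    epochs      opt  epochs_plus_4
0       28  adagrad             32
1       75     adam             79
2       71     adam             75
3       67     adam             71
4       65      sgd             69
5       17     adam             21
6       60  adagrad             64
7       66  rmsprop             70
8       78     adam             82
9       90     adam             94
10      95  adagrad             99
sort by epochs:
    epochs      opt  epochs_plus_4
5       17     adam             21
0       28  adagrad             32
6       60  adagrad             64
4       65      sgd             69
7       66  rmsprop             70
3       67     adam             71
2       71     adam             75
1       75     adam             79
8       78     adam             82
9       90     adam             94
10      95  adagrad             99
drop duplicate opt (keep=last):
    epochs      opt  epochs_plus_4
4       65      sgd             69
7       66  rmsprop             70
9       90     adam             94
10      95  adagrad             99
filter rows where opt in ['sgd', 'rmsprop', 'adam']:
   epochs      opt  epochs_plus_4
4      65      sgd             69
7      66  rmsprop             70
9      90     adam             94
take 2 rows with smallest epochs:
   epochs      opt  epochs_plus_4
4      65      sgd             69
7      66  rmsprop             70
Finally, sum of column 'epochs_plus_4' = 139.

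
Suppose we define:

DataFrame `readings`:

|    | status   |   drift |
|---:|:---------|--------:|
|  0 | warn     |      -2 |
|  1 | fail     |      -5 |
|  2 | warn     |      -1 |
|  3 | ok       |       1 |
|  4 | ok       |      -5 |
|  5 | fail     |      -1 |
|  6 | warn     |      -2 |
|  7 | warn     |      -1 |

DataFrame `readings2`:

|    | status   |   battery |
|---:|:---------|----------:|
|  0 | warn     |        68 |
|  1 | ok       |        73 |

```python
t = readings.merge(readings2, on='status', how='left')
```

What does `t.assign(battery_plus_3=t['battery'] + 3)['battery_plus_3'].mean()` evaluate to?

merge on 'status' (how='left') → 8 rows:
  status  drift  battery
0   warn     -2     68.0
1   fail     -5      NaN
2   warn     -1     68.0
3     ok      1     73.0
4     ok     -5     73.0
5   fail     -1      NaN
6   warn     -2     68.0
7   warn     -1     68.0
add column battery_plus_3 = t['battery'] + 3:
  status  drift  battery  battery_plus_3
0   warn     -2     68.0            71.0
1   fail     -5      NaN             NaN
2   warn     -1     68.0            71.0
3     ok      1     73.0            76.0
4     ok     -5     73.0            76.0
5   fail     -1      NaN             NaN
6   warn     -2     68.0            71.0
7   warn     -1     68.0            71.0

72.6666666667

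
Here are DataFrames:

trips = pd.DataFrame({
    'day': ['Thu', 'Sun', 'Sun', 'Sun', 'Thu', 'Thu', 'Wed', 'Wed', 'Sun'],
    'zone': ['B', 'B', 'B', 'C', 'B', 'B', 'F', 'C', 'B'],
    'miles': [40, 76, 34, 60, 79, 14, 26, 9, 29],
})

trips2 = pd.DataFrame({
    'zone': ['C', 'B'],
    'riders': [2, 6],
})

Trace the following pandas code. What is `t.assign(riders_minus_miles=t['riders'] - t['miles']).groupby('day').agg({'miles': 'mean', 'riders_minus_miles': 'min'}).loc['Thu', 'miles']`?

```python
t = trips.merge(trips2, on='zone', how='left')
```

merge on 'zone' (how='left') → 9 rows:
   day zone  miles  riders
0  Thu    B     40     6.0
1  Sun    B     76     6.0
2  Sun    B     34     6.0
3  Sun    C     60     2.0
4  Thu    B     79     6.0
5  Thu    B     14     6.0
6  Wed    F     26     NaN
7  Wed    C      9     2.0
8  Sun    B     29     6.0
add column riders_minus_miles = t['riders'] - t['miles']:
   day zone  miles  riders  riders_minus_miles
0  Thu    B     40     6.0               -34.0
1  Sun    B     76     6.0               -70.0
2  Sun    B     34     6.0               -28.0
3  Sun    C     60     2.0               -58.0
4  Thu    B     79     6.0               -73.0
5  Thu    B     14     6.0                -8.0
6  Wed    F     26     NaN                 NaN
7  Wed    C      9     2.0                -7.0
8  Sun    B     29     6.0               -23.0
group by day: mean(miles), min(riders_minus_miles):
         miles  riders_minus_miles
day                               
Sun  49.750000               -70.0
Thu  44.333333               -73.0
Wed  17.500000                -7.0
Finally, value at row 'Thu', column 'miles' = 44.3333333333.

44.3333333333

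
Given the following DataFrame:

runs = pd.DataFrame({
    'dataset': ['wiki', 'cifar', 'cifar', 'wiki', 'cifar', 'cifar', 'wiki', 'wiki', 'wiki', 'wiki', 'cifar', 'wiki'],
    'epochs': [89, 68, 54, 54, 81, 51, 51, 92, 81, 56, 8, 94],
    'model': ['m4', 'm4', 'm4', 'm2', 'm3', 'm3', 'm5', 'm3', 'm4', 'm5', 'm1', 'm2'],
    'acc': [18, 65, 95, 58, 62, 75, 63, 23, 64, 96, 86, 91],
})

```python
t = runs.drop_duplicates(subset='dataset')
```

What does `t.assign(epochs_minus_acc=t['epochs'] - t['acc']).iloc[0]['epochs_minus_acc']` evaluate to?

71

drop duplicate dataset (keep=first):
  dataset  epochs model  acc
0    wiki      89    m4   18
1   cifar      68    m4   65
add column epochs_minus_acc = t['epochs'] - t['acc']:
  dataset  epochs model  acc  epochs_minus_acc
0    wiki      89    m4   18                71
1   cifar      68    m4   65                 3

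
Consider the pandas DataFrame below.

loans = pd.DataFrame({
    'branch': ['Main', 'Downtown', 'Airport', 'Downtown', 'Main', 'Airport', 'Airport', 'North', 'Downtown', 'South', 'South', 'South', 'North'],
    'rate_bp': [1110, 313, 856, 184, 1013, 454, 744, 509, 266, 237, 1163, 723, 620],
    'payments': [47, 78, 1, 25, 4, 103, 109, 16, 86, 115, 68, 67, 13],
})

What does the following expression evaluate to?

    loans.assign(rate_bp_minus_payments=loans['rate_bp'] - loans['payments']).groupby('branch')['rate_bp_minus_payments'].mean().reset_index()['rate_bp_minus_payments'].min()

add column rate_bp_minus_payments = loans['rate_bp'] - loans['payments']:
      branch  rate_bp  payments  rate_bp_minus_payments
0       Main     1110        47                    1063
1   Downtown      313        78                     235
2    Airport      856         1                     855
3   Downtown      184        25                     159
4       Main     1013         4                    1009
5    Airport      454       103                     351
6    Airport      744       109                     635
7      North      509        16                     493
8   Downtown      266        86                     180
9      South      237       115                     122
10     South     1163        68                    1095
11     South      723        67                     656
12     North      620        13                     607
group by branch, mean of rate_bp_minus_payments:
branch
Airport      613.666667
Downtown     191.333333
Main        1036.000000
North        550.000000
South        624.333333
Name: rate_bp_minus_payments, dtype: float64
reset_index():
     branch  rate_bp_minus_payments
0   Airport              613.666667
1  Downtown              191.333333
2      Main             1036.000000
3     North              550.000000
4     South              624.333333

191.333333333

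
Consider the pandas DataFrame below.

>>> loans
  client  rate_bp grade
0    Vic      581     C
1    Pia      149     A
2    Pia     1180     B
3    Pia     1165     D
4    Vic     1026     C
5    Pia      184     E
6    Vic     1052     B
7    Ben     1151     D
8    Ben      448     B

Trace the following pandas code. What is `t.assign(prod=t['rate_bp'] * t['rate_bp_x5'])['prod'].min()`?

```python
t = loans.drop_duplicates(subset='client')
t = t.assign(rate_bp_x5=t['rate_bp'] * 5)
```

drop duplicate client (keep=first):
  client  rate_bp grade
0    Vic      581     C
1    Pia      149     A
7    Ben     1151     D
add column rate_bp_x5 = t['rate_bp'] * 5:
  client  rate_bp grade  rate_bp_x5
0    Vic      581     C        2905
1    Pia      149     A         745
7    Ben     1151     D        5755
add column prod = t['rate_bp'] * t['rate_bp_x5']:
  client  rate_bp grade  rate_bp_x5     prod
0    Vic      581     C        2905  1687805
1    Pia      149     A         745   111005
7    Ben     1151     D        5755  6624005
Reading off the min of column 'prod', we get 111005.

111005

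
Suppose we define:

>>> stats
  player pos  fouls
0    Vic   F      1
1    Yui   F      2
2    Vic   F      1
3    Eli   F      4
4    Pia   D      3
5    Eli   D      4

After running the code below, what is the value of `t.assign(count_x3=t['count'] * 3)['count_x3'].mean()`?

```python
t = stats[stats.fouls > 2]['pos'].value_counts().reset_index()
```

filter rows where fouls > 2:
  player pos  fouls
3    Eli   F      4
4    Pia   D      3
5    Eli   D      4
value_counts of pos:
pos
D    2
F    1
Name: count, dtype: int64
reset_index():
  pos  count
0   D      2
1   F      1
add column count_x3 = t['count'] * 3:
  pos  count  count_x3
0   D      2         6
1   F      1         3

4.5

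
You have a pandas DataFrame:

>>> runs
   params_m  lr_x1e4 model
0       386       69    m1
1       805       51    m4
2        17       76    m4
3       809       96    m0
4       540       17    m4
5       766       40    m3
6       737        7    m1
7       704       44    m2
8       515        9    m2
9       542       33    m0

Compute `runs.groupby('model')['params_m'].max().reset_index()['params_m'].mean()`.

764.2

group by model, max of params_m:
model
m0    809
m1    737
m2    704
m3    766
m4    805
Name: params_m, dtype: int64
reset_index():
  model  params_m
0    m0       809
1    m1       737
2    m2       704
3    m3       766
4    m4       805
Finally, mean of column 'params_m' = 764.2.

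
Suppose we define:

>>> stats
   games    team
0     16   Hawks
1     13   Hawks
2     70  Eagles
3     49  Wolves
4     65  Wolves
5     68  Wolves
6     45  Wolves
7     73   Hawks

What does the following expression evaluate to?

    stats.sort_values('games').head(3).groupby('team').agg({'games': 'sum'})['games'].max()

45

sort by games:
   games    team
1     13   Hawks
0     16   Hawks
6     45  Wolves
3     49  Wolves
4     65  Wolves
5     68  Wolves
2     70  Eagles
7     73   Hawks
take first 3 rows:
   games    team
1     13   Hawks
0     16   Hawks
6     45  Wolves
group by team, sum of games:
        games
team         
Hawks      29
Wolves     45
So max() = 45.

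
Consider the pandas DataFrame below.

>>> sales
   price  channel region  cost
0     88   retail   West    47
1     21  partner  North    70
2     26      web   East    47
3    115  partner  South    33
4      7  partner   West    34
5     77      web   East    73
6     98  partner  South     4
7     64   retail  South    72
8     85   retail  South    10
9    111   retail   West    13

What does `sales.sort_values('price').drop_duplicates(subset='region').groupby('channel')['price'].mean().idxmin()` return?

sort by price:
   price  channel region  cost
4      7  partner   West    34
1     21  partner  North    70
2     26      web   East    47
7     64   retail  South    72
5     77      web   East    73
8     85   retail  South    10
0     88   retail   West    47
6     98  partner  South     4
9    111   retail   West    13
3    115  partner  South    33
drop duplicate region (keep=first):
   price  channel region  cost
4      7  partner   West    34
1     21  partner  North    70
2     26      web   East    47
7     64   retail  South    72
group by channel, mean of price:
channel
partner    14.0
retail     64.0
web        26.0
Name: price, dtype: float64
label with the smallest value → partner

partner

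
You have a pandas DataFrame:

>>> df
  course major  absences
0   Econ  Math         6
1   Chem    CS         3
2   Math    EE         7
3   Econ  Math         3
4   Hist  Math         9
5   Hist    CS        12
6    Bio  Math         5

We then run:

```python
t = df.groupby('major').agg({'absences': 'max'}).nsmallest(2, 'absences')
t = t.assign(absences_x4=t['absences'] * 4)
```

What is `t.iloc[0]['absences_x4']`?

28

group by major, max of absences:
       absences
major          
CS           12
EE            7
Math          9
take 2 rows with smallest absences:
       absences
major          
EE            7
Math          9
add column absences_x4 = t['absences'] * 4:
       absences  absences_x4
major                       
EE            7           28
Math          9           36
So iloc[0]['absences_x4'] = 28.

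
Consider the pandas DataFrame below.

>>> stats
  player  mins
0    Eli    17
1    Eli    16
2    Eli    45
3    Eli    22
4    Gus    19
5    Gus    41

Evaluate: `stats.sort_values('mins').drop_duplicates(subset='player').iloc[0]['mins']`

sort by mins:
  player  mins
1    Eli    16
0    Eli    17
4    Gus    19
3    Eli    22
5    Gus    41
2    Eli    45
drop duplicate player (keep=first):
  player  mins
1    Eli    16
4    Gus    19

16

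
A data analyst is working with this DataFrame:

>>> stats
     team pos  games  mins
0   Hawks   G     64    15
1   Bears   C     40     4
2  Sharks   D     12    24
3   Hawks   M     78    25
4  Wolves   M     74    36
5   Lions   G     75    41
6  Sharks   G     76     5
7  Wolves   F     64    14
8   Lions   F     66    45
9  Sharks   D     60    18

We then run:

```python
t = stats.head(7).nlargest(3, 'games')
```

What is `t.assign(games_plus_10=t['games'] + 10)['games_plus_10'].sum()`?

259

take first 7 rows:
     team pos  games  mins
0   Hawks   G     64    15
1   Bears   C     40     4
2  Sharks   D     12    24
3   Hawks   M     78    25
4  Wolves   M     74    36
5   Lions   G     75    41
6  Sharks   G     76     5
take 3 rows with largest games:
     team pos  games  mins
3   Hawks   M     78    25
6  Sharks   G     76     5
5   Lions   G     75    41
add column games_plus_10 = t['games'] + 10:
     team pos  games  mins  games_plus_10
3   Hawks   M     78    25             88
6  Sharks   G     76     5             86
5   Lions   G     75    41             85
sum of column 'games_plus_10' → 259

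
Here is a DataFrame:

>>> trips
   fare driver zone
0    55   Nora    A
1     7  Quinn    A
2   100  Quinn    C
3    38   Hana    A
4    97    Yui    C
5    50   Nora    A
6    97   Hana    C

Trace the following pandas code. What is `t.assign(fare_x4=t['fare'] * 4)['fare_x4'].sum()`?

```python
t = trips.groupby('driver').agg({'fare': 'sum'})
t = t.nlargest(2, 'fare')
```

968

group by driver, sum of fare:
        fare
driver      
Hana     135
Nora     105
Quinn    107
Yui       97
take 2 rows with largest fare:
        fare
driver      
Hana     135
Quinn    107
add column fare_x4 = t['fare'] * 4:
        fare  fare_x4
driver               
Hana     135      540
Quinn    107      428
Finally, sum of column 'fare_x4' = 968.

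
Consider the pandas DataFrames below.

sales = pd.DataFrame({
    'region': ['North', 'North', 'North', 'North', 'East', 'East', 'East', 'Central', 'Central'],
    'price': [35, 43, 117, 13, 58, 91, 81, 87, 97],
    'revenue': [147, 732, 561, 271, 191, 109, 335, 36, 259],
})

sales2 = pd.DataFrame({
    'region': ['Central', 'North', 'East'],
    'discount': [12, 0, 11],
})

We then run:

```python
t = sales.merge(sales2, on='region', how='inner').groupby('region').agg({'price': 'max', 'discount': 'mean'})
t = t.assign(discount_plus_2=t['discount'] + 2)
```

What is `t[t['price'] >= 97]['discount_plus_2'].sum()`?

16.0

merge on 'region' (how='inner') → 9 rows:
    region  price  revenue  discount
0    North     35      147         0
1    North     43      732         0
2    North    117      561         0
3    North     13      271         0
4     East     58      191        11
5     East     91      109        11
6     East     81      335        11
7  Central     87       36        12
8  Central     97      259        12
group by region: max(price), mean(discount):
         price  discount
region                  
Central     97      12.0
East        91      11.0
North      117       0.0
add column discount_plus_2 = t['discount'] + 2:
         price  discount  discount_plus_2
region                                   
Central     97      12.0             14.0
East        91      11.0             13.0
North      117       0.0              2.0
filter rows where price >= 97:
         price  discount  discount_plus_2
region                                   
Central     97      12.0             14.0
North      117       0.0              2.0
Taking the sum of column 'discount_plus_2' gives 16.0.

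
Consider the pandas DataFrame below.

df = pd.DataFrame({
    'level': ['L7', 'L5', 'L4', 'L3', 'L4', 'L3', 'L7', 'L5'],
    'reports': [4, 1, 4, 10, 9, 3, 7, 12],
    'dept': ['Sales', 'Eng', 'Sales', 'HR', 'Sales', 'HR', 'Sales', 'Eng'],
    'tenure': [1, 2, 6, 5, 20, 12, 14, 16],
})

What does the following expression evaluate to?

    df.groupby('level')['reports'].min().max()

4

group by level, min of reports:
level
L3    3
L4    4
L5    1
L7    4
Name: reports, dtype: int64
The max of the resulting series is 4.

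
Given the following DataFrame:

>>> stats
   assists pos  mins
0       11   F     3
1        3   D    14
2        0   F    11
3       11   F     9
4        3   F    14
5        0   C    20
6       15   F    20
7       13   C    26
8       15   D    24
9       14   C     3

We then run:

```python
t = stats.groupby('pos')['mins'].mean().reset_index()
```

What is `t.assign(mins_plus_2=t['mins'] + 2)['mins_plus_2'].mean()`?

17.5777777778

group by pos, mean of mins:
pos
C    16.333333
D    19.000000
F    11.400000
Name: mins, dtype: float64
reset_index():
  pos       mins
0   C  16.333333
1   D  19.000000
2   F  11.400000
add column mins_plus_2 = t['mins'] + 2:
  pos       mins  mins_plus_2
0   C  16.333333    18.333333
1   D  19.000000    21.000000
2   F  11.400000    13.400000
Taking the mean of column 'mins_plus_2' gives 17.5777777778.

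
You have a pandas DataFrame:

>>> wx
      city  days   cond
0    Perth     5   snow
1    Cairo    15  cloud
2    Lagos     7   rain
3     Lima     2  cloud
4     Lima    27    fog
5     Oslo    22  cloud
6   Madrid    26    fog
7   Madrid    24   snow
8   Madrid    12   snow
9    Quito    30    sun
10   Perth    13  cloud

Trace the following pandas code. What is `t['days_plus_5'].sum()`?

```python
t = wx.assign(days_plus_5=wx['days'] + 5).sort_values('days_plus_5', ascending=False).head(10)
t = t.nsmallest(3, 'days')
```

add column days_plus_5 = wx['days'] + 5:
      city  days   cond  days_plus_5
0    Perth     5   snow           10
1    Cairo    15  cloud           20
2    Lagos     7   rain           12
3     Lima     2  cloud            7
4     Lima    27    fog           32
5     Oslo    22  cloud           27
6   Madrid    26    fog           31
7   Madrid    24   snow           29
8   Madrid    12   snow           17
9    Quito    30    sun           35
10   Perth    13  cloud           18
sort by days_plus_5 descending:
      city  days   cond  days_plus_5
9    Quito    30    sun           35
4     Lima    27    fog           32
6   Madrid    26    fog           31
7   Madrid    24   snow           29
5     Oslo    22  cloud           27
1    Cairo    15  cloud           20
10   Perth    13  cloud           18
8   Madrid    12   snow           17
2    Lagos     7   rain           12
0    Perth     5   snow           10
3     Lima     2  cloud            7
take first 10 rows:
      city  days   cond  days_plus_5
9    Quito    30    sun           35
4     Lima    27    fog           32
6   Madrid    26    fog           31
7   Madrid    24   snow           29
5     Oslo    22  cloud           27
1    Cairo    15  cloud           20
10   Perth    13  cloud           18
8   Madrid    12   snow           17
2    Lagos     7   rain           12
0    Perth     5   snow           10
take 3 rows with smallest days:
     city  days  cond  days_plus_5
0   Perth     5  snow           10
2   Lagos     7  rain           12
8  Madrid    12  snow           17
The sum of column 'days_plus_5' is 39.

39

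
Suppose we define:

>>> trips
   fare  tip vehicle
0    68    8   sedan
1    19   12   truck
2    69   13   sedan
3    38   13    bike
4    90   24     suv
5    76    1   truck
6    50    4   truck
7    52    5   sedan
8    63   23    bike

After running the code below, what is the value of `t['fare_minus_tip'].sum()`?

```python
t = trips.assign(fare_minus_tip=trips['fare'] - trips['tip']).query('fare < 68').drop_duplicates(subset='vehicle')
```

79

add column fare_minus_tip = trips['fare'] - trips['tip']:
   fare  tip vehicle  fare_minus_tip
0    68    8   sedan              60
1    19   12   truck               7
2    69   13   sedan              56
3    38   13    bike              25
4    90   24     suv              66
5    76    1   truck              75
6    50    4   truck              46
7    52    5   sedan              47
8    63   23    bike              40
filter rows where fare < 68:
   fare  tip vehicle  fare_minus_tip
1    19   12   truck               7
3    38   13    bike              25
6    50    4   truck              46
7    52    5   sedan              47
8    63   23    bike              40
drop duplicate vehicle (keep=first):
   fare  tip vehicle  fare_minus_tip
1    19   12   truck               7
3    38   13    bike              25
7    52    5   sedan              47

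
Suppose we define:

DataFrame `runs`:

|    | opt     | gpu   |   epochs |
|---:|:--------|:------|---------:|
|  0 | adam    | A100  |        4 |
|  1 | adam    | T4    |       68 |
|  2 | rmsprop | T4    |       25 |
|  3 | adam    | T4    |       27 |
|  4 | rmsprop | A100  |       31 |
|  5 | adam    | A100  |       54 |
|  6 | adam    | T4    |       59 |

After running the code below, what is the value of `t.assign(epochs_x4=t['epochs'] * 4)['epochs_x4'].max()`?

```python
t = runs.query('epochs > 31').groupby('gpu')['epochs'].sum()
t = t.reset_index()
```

filter rows where epochs > 31:
    opt   gpu  epochs
1  adam    T4      68
5  adam  A100      54
6  adam    T4      59
group by gpu, sum of epochs:
gpu
A100     54
T4      127
Name: epochs, dtype: int64
reset_index():
    gpu  epochs
0  A100      54
1    T4     127
add column epochs_x4 = t['epochs'] * 4:
    gpu  epochs  epochs_x4
0  A100      54        216
1    T4     127        508
Taking the max of column 'epochs_x4' gives 508.

508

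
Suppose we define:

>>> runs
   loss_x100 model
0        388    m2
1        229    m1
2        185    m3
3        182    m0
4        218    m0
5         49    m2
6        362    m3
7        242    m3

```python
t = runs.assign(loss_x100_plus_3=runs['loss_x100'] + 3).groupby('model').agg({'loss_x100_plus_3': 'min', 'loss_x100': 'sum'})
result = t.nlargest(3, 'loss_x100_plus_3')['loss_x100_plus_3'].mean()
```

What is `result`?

add column loss_x100_plus_3 = runs['loss_x100'] + 3:
   loss_x100 model  loss_x100_plus_3
0        388    m2               391
1        229    m1               232
2        185    m3               188
3        182    m0               185
4        218    m0               221
5         49    m2                52
6        362    m3               365
7        242    m3               245
group by model: min(loss_x100_plus_3), sum(loss_x100):
       loss_x100_plus_3  loss_x100
model                             
m0                  185        400
m1                  232        229
m2                   52        437
m3                  188        789
take 3 rows with largest loss_x100_plus_3:
       loss_x100_plus_3  loss_x100
model                             
m1                  232        229
m3                  188        789
m0                  185        400
Reading off the mean of column 'loss_x100_plus_3', we get 201.666666667.

201.666666667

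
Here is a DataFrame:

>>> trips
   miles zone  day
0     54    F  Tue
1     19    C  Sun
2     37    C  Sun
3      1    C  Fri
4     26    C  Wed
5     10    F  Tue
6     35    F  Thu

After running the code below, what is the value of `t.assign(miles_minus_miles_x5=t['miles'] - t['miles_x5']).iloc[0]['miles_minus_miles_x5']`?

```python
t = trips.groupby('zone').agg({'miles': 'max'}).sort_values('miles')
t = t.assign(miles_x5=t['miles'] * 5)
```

group by zone, max of miles:
      miles
zone       
C        37
F        54
sort by miles:
      miles
zone       
C        37
F        54
add column miles_x5 = t['miles'] * 5:
      miles  miles_x5
zone                 
C        37       185
F        54       270
add column miles_minus_miles_x5 = t['miles'] - t['miles_x5']:
      miles  miles_x5  miles_minus_miles_x5
zone                                       
C        37       185                  -148
F        54       270                  -216
Reading off the value at position 0, column 'miles_minus_miles_x5', we get -148.

-148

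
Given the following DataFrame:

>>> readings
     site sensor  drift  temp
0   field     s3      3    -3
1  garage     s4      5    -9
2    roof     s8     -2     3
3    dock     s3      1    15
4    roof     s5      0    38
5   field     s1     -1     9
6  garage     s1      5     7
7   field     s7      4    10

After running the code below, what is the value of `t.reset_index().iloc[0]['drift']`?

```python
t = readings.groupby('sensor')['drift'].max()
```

group by sensor, max of drift:
sensor
s1    5
s3    3
s4    5
s5    0
s7    4
s8   -2
Name: drift, dtype: int64
reset_index():
  sensor  drift
0     s1      5
1     s3      3
2     s4      5
3     s5      0
4     s7      4
5     s8     -2
Reading off the value at position 0, column 'drift', we get 5.

5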